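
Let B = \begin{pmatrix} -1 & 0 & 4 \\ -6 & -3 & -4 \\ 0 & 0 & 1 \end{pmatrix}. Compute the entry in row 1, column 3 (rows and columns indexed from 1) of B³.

Characteristic polynomial: r^3 + 3r^2 - r - 3 = (r - 1)(r + 1)(r + 3), so the eigenvalues are -3, -1, 1.
r=-1: eigenvector (1, -3, 0).
r=-3: eigenvector (0, 1, 0).
r=1: eigenvector (2, -4, 1).
P = [[1, 0, 2], [-3, 1, -4], [0, 0, 1]], D = diag(-1, -3, 1), P⁻¹ = [[1, 0, -2], [3, 1, -2], [0, 0, 1]].
B³ = P·diag(-1, -27, 1)·P⁻¹ = [[-1, 0, 4], [-78, -27, 44], [0, 0, 1]].
The requested entry is 4.

4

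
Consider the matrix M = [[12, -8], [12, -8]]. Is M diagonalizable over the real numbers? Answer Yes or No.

Yes

Characteristic polynomial: p(r) = r^2 - 4r = r(r - 4).
All 2 eigenvalues are distinct, so M is diagonalizable.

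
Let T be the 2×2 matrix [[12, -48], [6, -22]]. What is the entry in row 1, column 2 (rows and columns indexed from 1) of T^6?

1021440

Characteristic polynomial: λ^2 + 10λ + 24 = (λ + 4)(λ + 6), so the eigenvalues are -6, -4.
λ=-6: eigenvector (-8, -3).
λ=-4: eigenvector (3, 1).
P = [[-8, 3], [-3, 1]], D = diag(-6, -4), P⁻¹ = [[1, -3], [3, -8]].
T⁶ = P·diag(46656, 4096)·P⁻¹ = [[-336384, 1021440], [-127680, 387136]].
The requested entry is 1021440.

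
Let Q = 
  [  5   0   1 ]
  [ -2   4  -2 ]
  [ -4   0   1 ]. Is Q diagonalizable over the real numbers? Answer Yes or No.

No

Characteristic polynomial: p(t) = t^3 - 10t^2 + 33t - 36 = (t - 4)(t - 3)^2.
t = 3 has algebraic multiplicity 2; rank(Q − 3I) = 2, so geometric multiplicity = 1.
Geometric multiplicity < algebraic multiplicity, so Q is not diagonalizable.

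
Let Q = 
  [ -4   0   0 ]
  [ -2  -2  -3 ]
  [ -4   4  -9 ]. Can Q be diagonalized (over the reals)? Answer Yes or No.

Yes

Characteristic polynomial: p(t) = t^3 + 15t^2 + 74t + 120 = (t + 4)(t + 5)(t + 6).
All 3 eigenvalues are distinct, so Q is diagonalizable.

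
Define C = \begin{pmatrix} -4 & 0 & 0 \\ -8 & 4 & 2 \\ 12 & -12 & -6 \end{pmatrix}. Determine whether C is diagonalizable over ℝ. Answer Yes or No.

Characteristic polynomial: p(t) = t^3 + 6t^2 + 8t = t(t + 2)(t + 4).
All 3 eigenvalues are distinct, so C is diagonalizable.

Yes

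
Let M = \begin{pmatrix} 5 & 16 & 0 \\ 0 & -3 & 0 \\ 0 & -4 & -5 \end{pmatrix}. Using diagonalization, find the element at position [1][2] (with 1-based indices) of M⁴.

Characteristic polynomial: λ^3 + 3λ^2 - 25λ - 75 = (λ - 5)(λ + 3)(λ + 5), so the eigenvalues are -5, -3, 5.
λ=5: eigenvector (1, 0, 0).
λ=-3: eigenvector (-2, 1, -2).
λ=-5: eigenvector (0, 0, 1).
P = [[1, -2, 0], [0, 1, 0], [0, -2, 1]], D = diag(5, -3, -5), P⁻¹ = [[1, 2, 0], [0, 1, 0], [0, 2, 1]].
M⁴ = P·diag(625, 81, 625)·P⁻¹ = [[625, 1088, 0], [0, 81, 0], [0, 1088, 625]].
The requested entry is 1088.

1088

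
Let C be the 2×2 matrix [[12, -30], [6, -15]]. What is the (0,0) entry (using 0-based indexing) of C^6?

Characteristic polynomial: s^2 + 3s = s(s + 3), so the eigenvalues are -3, 0.
s=-3: eigenvector (2, 1).
s=0: eigenvector (-5, -2).
P = [[2, -5], [1, -2]], D = diag(-3, 0), P⁻¹ = [[-2, 5], [-1, 2]].
C⁶ = P·diag(729, 0)·P⁻¹ = [[-2916, 7290], [-1458, 3645]].
The requested entry is -2916.

-2916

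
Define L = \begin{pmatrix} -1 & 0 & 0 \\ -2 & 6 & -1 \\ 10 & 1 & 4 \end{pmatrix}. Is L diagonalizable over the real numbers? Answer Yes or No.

Characteristic polynomial: p(λ) = λ^3 - 9λ^2 + 15λ + 25 = (λ - 5)^2(λ + 1).
λ = 5 has algebraic multiplicity 2; rank(L − 5I) = 2, so geometric multiplicity = 1.
Geometric multiplicity < algebraic multiplicity, so L is not diagonalizable.

No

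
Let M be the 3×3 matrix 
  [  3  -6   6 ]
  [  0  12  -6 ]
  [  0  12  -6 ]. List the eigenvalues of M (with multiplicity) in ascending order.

0, 3, 6

Characteristic polynomial: p(μ) = μ^3 - 9μ^2 + 18μ = μ(μ - 6)(μ - 3).
Roots (with multiplicity): 0, 3, 6.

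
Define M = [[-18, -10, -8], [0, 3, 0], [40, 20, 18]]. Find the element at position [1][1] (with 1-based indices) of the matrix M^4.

16

Characteristic polynomial: μ^3 - 3μ^2 - 4μ + 12 = (μ - 3)(μ - 2)(μ + 2), so the eigenvalues are -2, 2, 3.
μ=2: eigenvector (-2, 0, 5).
μ=3: eigenvector (-2, 1, 4).
μ=-2: eigenvector (1, 0, -2).
P = [[-2, -2, 1], [0, 1, 0], [5, 4, -2]], D = diag(2, 3, -2), P⁻¹ = [[2, 0, 1], [0, 1, 0], [5, 2, 2]].
M⁴ = P·diag(16, 81, 16)·P⁻¹ = [[16, -130, 0], [0, 81, 0], [0, 260, 16]].
The requested entry is 16.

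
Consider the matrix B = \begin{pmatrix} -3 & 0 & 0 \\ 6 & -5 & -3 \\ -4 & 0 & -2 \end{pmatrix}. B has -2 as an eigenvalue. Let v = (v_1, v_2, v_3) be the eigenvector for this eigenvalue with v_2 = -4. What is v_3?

B + 2I = [[-1, 0, 0], [6, -3, -3], [-4, 0, 0]].
Solving (B + 2I)v = 0 gives the eigenspace spanned by (0, -4, 4).
With v_2 = -4, v = (0, -4, 4), so v_3 = 4.

4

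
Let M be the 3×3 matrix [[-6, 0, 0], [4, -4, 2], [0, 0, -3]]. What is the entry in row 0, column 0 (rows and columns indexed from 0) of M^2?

Characteristic polynomial: λ^3 + 13λ^2 + 54λ + 72 = (λ + 3)(λ + 4)(λ + 6), so the eigenvalues are -6, -4, -3.
λ=-6: eigenvector (1, -2, 0).
λ=-4: eigenvector (0, 1, 0).
λ=-3: eigenvector (0, 2, 1).
P = [[1, 0, 0], [-2, 1, 2], [0, 0, 1]], D = diag(-6, -4, -3), P⁻¹ = [[1, 0, 0], [2, 1, -2], [0, 0, 1]].
M² = P·diag(36, 16, 9)·P⁻¹ = [[36, 0, 0], [-40, 16, -14], [0, 0, 9]].
The requested entry is 36.

36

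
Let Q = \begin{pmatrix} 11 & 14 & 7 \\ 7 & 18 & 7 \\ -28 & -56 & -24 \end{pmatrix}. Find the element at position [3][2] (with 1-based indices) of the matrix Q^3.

Characteristic polynomial: μ^3 - 5μ^2 - 8μ + 48 = (μ - 4)^2(μ + 3), so the eigenvalues are -3, 4, 4.
μ=-3: eigenvector (-1, -1, 4).
μ=4: eigenvector (-1, 0, 1).
μ=4: eigenvector (2, 1, -4).
P = [[-1, -1, 2], [-1, 0, 1], [4, 1, -4]], D = diag(-3, 4, 4), P⁻¹ = [[1, 2, 1], [0, 4, 1], [1, 3, 1]].
Q³ = P·diag(-27, 64, 64)·P⁻¹ = [[155, 182, 91], [91, 246, 91], [-364, -728, -300]].
The requested entry is -728.

-728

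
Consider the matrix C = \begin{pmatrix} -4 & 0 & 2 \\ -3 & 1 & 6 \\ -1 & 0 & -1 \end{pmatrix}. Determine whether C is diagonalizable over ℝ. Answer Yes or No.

Characteristic polynomial: p(λ) = λ^3 + 4λ^2 + λ - 6 = (λ - 1)(λ + 2)(λ + 3).
All 3 eigenvalues are distinct, so C is diagonalizable.

Yes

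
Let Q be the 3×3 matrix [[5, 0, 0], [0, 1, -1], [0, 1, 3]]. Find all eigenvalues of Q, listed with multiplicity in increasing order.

2, 2, 5

Characteristic polynomial: p(s) = s^3 - 9s^2 + 24s - 20 = (s - 5)(s - 2)^2.
Roots (with multiplicity): 2, 2, 5.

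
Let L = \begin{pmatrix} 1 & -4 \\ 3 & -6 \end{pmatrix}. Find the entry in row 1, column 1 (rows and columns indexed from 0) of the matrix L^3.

-84

Characteristic polynomial: s^2 + 5s + 6 = (s + 2)(s + 3), so the eigenvalues are -3, -2.
s=-2: eigenvector (4, 3).
s=-3: eigenvector (1, 1).
P = [[4, 1], [3, 1]], D = diag(-2, -3), P⁻¹ = [[1, -1], [-3, 4]].
L³ = P·diag(-8, -27)·P⁻¹ = [[49, -76], [57, -84]].
The requested entry is -84.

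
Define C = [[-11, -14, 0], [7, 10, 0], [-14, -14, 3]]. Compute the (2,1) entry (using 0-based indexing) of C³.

Characteristic polynomial: s^3 - 2s^2 - 15s + 36 = (s - 3)^2(s + 4), so the eigenvalues are -4, 3, 3.
s=3: eigenvector (1, -1, 0).
s=-4: eigenvector (2, -1, 2).
s=3: eigenvector (0, 0, 1).
P = [[1, 2, 0], [-1, -1, 0], [0, 2, 1]], D = diag(3, -4, 3), P⁻¹ = [[-1, -2, 0], [1, 1, 0], [-2, -2, 1]].
C³ = P·diag(27, -64, 27)·P⁻¹ = [[-155, -182, 0], [91, 118, 0], [-182, -182, 27]].
The requested entry is -182.

-182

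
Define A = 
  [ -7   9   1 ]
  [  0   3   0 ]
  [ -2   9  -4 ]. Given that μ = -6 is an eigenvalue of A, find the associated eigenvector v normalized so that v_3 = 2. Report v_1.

2

A + 6I = [[-1, 9, 1], [0, 9, 0], [-2, 9, 2]].
Solving (A + 6I)v = 0 gives the eigenspace spanned by (2, 0, 2).
With v_3 = 2, v = (2, 0, 2), so v_1 = 2.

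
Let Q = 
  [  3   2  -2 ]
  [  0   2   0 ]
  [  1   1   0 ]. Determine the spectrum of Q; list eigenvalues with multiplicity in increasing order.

Characteristic polynomial: p(λ) = λ^3 - 5λ^2 + 8λ - 4 = (λ - 2)^2(λ - 1).
Roots (with multiplicity): 1, 2, 2.

1, 2, 2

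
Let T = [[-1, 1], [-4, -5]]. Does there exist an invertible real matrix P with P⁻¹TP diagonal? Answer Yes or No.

Characteristic polynomial: p(r) = r^2 + 6r + 9 = (r + 3)^2.
r = -3 has algebraic multiplicity 2; rank(T + 3I) = 1, so geometric multiplicity = 1.
Geometric multiplicity < algebraic multiplicity, so T is not diagonalizable.

No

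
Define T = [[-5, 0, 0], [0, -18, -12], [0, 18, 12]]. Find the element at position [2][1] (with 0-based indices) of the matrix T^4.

Characteristic polynomial: s^3 + 11s^2 + 30s = s(s + 5)(s + 6), so the eigenvalues are -6, -5, 0.
s=-5: eigenvector (1, 0, 0).
s=-6: eigenvector (0, 1, -1).
s=0: eigenvector (0, -2, 3).
P = [[1, 0, 0], [0, 1, -2], [0, -1, 3]], D = diag(-5, -6, 0), P⁻¹ = [[1, 0, 0], [0, 3, 2], [0, 1, 1]].
T⁴ = P·diag(625, 1296, 0)·P⁻¹ = [[625, 0, 0], [0, 3888, 2592], [0, -3888, -2592]].
The requested entry is -3888.

-3888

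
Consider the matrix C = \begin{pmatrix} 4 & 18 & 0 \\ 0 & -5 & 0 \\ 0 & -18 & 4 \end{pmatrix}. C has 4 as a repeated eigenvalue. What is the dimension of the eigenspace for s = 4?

2

C − 4I = [[0, 18, 0], [0, -9, 0], [0, -18, 0]].
This matrix has rank 1, so its null space has dimension 3 − 1 = 2.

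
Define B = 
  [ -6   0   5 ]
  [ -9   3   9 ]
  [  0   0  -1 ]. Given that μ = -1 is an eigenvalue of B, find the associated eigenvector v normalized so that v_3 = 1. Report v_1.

1

B + 1I = [[-5, 0, 5], [-9, 4, 9], [0, 0, 0]].
Solving (B + 1I)v = 0 gives the eigenspace spanned by (1, 0, 1).
With v_3 = 1, v = (1, 0, 1), so v_1 = 1.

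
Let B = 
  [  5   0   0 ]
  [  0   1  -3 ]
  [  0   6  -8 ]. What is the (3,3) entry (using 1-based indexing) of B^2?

Characteristic polynomial: μ^3 + 2μ^2 - 25μ - 50 = (μ - 5)(μ + 2)(μ + 5), so the eigenvalues are -5, -2, 5.
μ=5: eigenvector (1, 0, 0).
μ=-5: eigenvector (0, -1, -2).
μ=-2: eigenvector (0, 1, 1).
P = [[1, 0, 0], [0, -1, 1], [0, -2, 1]], D = diag(5, -5, -2), P⁻¹ = [[1, 0, 0], [0, 1, -1], [0, 2, -1]].
B² = P·diag(25, 25, 4)·P⁻¹ = [[25, 0, 0], [0, -17, 21], [0, -42, 46]].
The requested entry is 46.

46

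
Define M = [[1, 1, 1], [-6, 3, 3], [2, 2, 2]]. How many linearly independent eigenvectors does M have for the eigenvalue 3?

1

M − 3I = [[-2, 1, 1], [-6, 0, 3], [2, 2, -1]].
This matrix has rank 2, so its null space has dimension 3 − 2 = 1.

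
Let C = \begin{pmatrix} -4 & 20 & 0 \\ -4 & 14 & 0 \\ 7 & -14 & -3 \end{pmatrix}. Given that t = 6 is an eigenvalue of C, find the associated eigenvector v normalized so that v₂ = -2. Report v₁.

-4

C − 6I = [[-10, 20, 0], [-4, 8, 0], [7, -14, -9]].
Solving (C − 6I)v = 0 gives the eigenspace spanned by (-4, -2, 0).
With v₂ = -2, v = (-4, -2, 0), so v₁ = -4.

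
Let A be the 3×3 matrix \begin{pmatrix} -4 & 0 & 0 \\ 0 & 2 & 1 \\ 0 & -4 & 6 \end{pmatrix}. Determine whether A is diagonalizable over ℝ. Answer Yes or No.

No

Characteristic polynomial: p(t) = t^3 - 4t^2 - 16t + 64 = (t - 4)^2(t + 4).
t = 4 has algebraic multiplicity 2; rank(A − 4I) = 2, so geometric multiplicity = 1.
Geometric multiplicity < algebraic multiplicity, so A is not diagonalizable.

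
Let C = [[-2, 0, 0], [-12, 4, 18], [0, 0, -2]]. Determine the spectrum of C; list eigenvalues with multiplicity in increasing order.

Characteristic polynomial: p(λ) = λ^3 - 12λ - 16 = (λ - 4)(λ + 2)^2.
Roots (with multiplicity): -2, -2, 4.

-2, -2, 4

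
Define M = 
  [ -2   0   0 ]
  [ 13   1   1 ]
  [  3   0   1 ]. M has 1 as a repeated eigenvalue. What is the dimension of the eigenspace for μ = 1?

M − 1I = [[-3, 0, 0], [13, 0, 1], [3, 0, 0]].
This matrix has rank 2, so its null space has dimension 3 − 2 = 1.

1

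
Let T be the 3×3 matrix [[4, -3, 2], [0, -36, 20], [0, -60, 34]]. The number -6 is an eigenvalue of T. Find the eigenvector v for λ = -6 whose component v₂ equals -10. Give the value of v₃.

T + 6I = [[10, -3, 2], [0, -30, 20], [0, -60, 40]].
Solving (T + 6I)v = 0 gives the eigenspace spanned by (0, -10, -15).
With v₂ = -10, v = (0, -10, -15), so v₃ = -15.

-15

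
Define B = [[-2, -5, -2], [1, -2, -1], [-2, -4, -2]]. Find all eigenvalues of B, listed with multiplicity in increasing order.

Characteristic polynomial: p(s) = s^3 + 6s^2 + 9s + 4 = (s + 1)^2(s + 4).
Roots (with multiplicity): -4, -1, -1.

-4, -1, -1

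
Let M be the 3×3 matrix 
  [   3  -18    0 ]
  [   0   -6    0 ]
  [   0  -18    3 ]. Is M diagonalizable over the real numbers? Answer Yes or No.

Characteristic polynomial: p(r) = r^3 - 27r + 54 = (r - 3)^2(r + 6).
r = 3 has algebraic multiplicity 2; rank(M − 3I) = 1, so geometric multiplicity = 2.
Every eigenvalue has geometric = algebraic multiplicity, so M is diagonalizable.

Yes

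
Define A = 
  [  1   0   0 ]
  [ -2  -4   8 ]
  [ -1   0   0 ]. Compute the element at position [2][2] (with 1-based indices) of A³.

-64

Characteristic polynomial: μ^3 + 3μ^2 - 4μ = μ(μ - 1)(μ + 4), so the eigenvalues are -4, 0, 1.
μ=1: eigenvector (1, -2, -1).
μ=-4: eigenvector (0, 1, 0).
μ=0: eigenvector (0, 2, 1).
P = [[1, 0, 0], [-2, 1, 2], [-1, 0, 1]], D = diag(1, -4, 0), P⁻¹ = [[1, 0, 0], [0, 1, -2], [1, 0, 1]].
A³ = P·diag(1, -64, 0)·P⁻¹ = [[1, 0, 0], [-2, -64, 128], [-1, 0, 0]].
The requested entry is -64.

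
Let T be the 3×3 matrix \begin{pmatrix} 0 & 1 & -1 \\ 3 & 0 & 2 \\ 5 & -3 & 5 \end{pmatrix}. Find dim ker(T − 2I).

T − 2I = [[-2, 1, -1], [3, -2, 2], [5, -3, 3]].
This matrix has rank 2, so its null space has dimension 3 − 2 = 1.

1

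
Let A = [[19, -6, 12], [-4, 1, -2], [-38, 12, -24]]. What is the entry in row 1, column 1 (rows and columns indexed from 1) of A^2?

Characteristic polynomial: t^3 + 4t^2 - 5t = t(t - 1)(t + 5), so the eigenvalues are -5, 0, 1.
t=-5: eigenvector (1, 0, -2).
t=1: eigenvector (-1, 1, 2).
t=0: eigenvector (0, 2, 1).
P = [[1, -1, 0], [0, 1, 2], [-2, 2, 1]], D = diag(-5, 1, 0), P⁻¹ = [[-3, 1, -2], [-4, 1, -2], [2, 0, 1]].
A² = P·diag(25, 1, 0)·P⁻¹ = [[-71, 24, -48], [-4, 1, -2], [142, -48, 96]].
The requested entry is -71.

-71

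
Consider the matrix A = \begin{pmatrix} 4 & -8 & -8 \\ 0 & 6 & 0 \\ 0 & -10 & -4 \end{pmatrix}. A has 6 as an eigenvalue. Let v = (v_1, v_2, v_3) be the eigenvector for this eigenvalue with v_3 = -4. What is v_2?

A − 6I = [[-2, -8, -8], [0, 0, 0], [0, -10, -10]].
Solving (A − 6I)v = 0 gives the eigenspace spanned by (0, 4, -4).
With v_3 = -4, v = (0, 4, -4), so v_2 = 4.

4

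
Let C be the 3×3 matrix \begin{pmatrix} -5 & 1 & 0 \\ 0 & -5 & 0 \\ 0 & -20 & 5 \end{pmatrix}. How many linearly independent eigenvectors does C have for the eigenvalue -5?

C + 5I = [[0, 1, 0], [0, 0, 0], [0, -20, 10]].
This matrix has rank 2, so its null space has dimension 3 − 2 = 1.

1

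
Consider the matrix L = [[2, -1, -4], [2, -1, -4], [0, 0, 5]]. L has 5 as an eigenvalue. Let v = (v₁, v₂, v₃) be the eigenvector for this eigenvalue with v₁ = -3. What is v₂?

L − 5I = [[-3, -1, -4], [2, -6, -4], [0, 0, 0]].
Solving (L − 5I)v = 0 gives the eigenspace spanned by (-3, -3, 3).
With v₁ = -3, v = (-3, -3, 3), so v₂ = -3.

-3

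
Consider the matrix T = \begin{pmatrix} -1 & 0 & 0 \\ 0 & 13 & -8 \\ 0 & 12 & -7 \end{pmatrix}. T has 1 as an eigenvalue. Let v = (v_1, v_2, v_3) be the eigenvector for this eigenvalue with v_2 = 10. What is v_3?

T − 1I = [[-2, 0, 0], [0, 12, -8], [0, 12, -8]].
Solving (T − 1I)v = 0 gives the eigenspace spanned by (0, 10, 15).
With v_2 = 10, v = (0, 10, 15), so v_3 = 15.

15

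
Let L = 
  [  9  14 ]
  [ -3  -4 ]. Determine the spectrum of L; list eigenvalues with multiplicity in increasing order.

Characteristic polynomial: p(s) = s^2 - 5s + 6 = (s - 3)(s - 2).
Roots (with multiplicity): 2, 3.

2, 3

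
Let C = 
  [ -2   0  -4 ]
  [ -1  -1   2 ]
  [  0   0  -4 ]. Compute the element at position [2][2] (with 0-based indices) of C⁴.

Characteristic polynomial: t^3 + 7t^2 + 14t + 8 = (t + 1)(t + 2)(t + 4), so the eigenvalues are -4, -2, -1.
t=-2: eigenvector (1, 1, 0).
t=-1: eigenvector (0, 1, 0).
t=-4: eigenvector (2, 0, 1).
P = [[1, 0, 2], [1, 1, 0], [0, 0, 1]], D = diag(-2, -1, -4), P⁻¹ = [[1, 0, -2], [-1, 1, 2], [0, 0, 1]].
C⁴ = P·diag(16, 1, 256)·P⁻¹ = [[16, 0, 480], [15, 1, -30], [0, 0, 256]].
The requested entry is 256.

256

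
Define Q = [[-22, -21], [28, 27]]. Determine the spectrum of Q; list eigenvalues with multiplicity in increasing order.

-1, 6

Characteristic polynomial: p(t) = t^2 - 5t - 6 = (t - 6)(t + 1).
Roots (with multiplicity): -1, 6.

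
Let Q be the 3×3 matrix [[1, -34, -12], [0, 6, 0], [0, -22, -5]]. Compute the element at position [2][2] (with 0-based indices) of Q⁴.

625

Characteristic polynomial: s^3 - 2s^2 - 29s + 30 = (s - 6)(s - 1)(s + 5), so the eigenvalues are -5, 1, 6.
s=1: eigenvector (1, 0, 0).
s=-5: eigenvector (2, 0, 1).
s=6: eigenvector (-2, 1, -2).
P = [[1, 2, -2], [0, 0, 1], [0, 1, -2]], D = diag(1, -5, 6), P⁻¹ = [[1, -2, -2], [0, 2, 1], [0, 1, 0]].
Q⁴ = P·diag(1, 625, 1296)·P⁻¹ = [[1, -94, 1248], [0, 1296, 0], [0, -1342, 625]].
The requested entry is 625.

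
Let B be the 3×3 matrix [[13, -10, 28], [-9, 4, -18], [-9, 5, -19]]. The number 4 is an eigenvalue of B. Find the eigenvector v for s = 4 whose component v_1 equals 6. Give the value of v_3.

B − 4I = [[9, -10, 28], [-9, 0, -18], [-9, 5, -23]].
Solving (B − 4I)v = 0 gives the eigenspace spanned by (6, -3, -3).
With v_1 = 6, v = (6, -3, -3), so v_3 = -3.

-3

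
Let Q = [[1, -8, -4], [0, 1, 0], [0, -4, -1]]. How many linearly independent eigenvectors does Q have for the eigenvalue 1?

Q − 1I = [[0, -8, -4], [0, 0, 0], [0, -4, -2]].
This matrix has rank 1, so its null space has dimension 3 − 1 = 2.

2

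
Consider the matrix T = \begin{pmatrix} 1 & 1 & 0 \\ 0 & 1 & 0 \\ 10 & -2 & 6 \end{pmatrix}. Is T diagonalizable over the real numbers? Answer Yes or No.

Characteristic polynomial: p(μ) = μ^3 - 8μ^2 + 13μ - 6 = (μ - 6)(μ - 1)^2.
μ = 1 has algebraic multiplicity 2; rank(T − 1I) = 2, so geometric multiplicity = 1.
Geometric multiplicity < algebraic multiplicity, so T is not diagonalizable.

No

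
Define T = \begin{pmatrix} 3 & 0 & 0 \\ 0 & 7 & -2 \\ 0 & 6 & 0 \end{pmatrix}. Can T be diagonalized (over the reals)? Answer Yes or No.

Yes

Characteristic polynomial: p(s) = s^3 - 10s^2 + 33s - 36 = (s - 4)(s - 3)^2.
s = 3 has algebraic multiplicity 2; rank(T − 3I) = 1, so geometric multiplicity = 2.
Every eigenvalue has geometric = algebraic multiplicity, so T is diagonalizable.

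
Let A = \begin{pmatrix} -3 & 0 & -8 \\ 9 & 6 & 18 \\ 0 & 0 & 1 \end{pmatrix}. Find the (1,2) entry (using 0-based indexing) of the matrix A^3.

486

Characteristic polynomial: t^3 - 4t^2 - 15t + 18 = (t - 6)(t - 1)(t + 3), so the eigenvalues are -3, 1, 6.
t=-3: eigenvector (1, -1, 0).
t=6: eigenvector (0, 1, 0).
t=1: eigenvector (-2, 0, 1).
P = [[1, 0, -2], [-1, 1, 0], [0, 0, 1]], D = diag(-3, 6, 1), P⁻¹ = [[1, 0, 2], [1, 1, 2], [0, 0, 1]].
A³ = P·diag(-27, 216, 1)·P⁻¹ = [[-27, 0, -56], [243, 216, 486], [0, 0, 1]].
The requested entry is 486.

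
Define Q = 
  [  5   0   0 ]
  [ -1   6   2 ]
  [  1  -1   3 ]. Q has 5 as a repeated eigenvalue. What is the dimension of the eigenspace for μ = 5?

2

Q − 5I = [[0, 0, 0], [-1, 1, 2], [1, -1, -2]].
This matrix has rank 1, so its null space has dimension 3 − 1 = 2.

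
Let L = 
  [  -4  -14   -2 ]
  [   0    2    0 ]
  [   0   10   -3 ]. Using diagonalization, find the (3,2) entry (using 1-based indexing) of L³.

70

Characteristic polynomial: μ^3 + 5μ^2 - 2μ - 24 = (μ - 2)(μ + 3)(μ + 4), so the eigenvalues are -4, -3, 2.
μ=-4: eigenvector (1, 0, 0).
μ=-3: eigenvector (-2, 0, 1).
μ=2: eigenvector (-3, 1, 2).
P = [[1, -2, -3], [0, 0, 1], [0, 1, 2]], D = diag(-4, -3, 2), P⁻¹ = [[1, -1, 2], [0, -2, 1], [0, 1, 0]].
L³ = P·diag(-64, -27, 8)·P⁻¹ = [[-64, -68, -74], [0, 8, 0], [0, 70, -27]].
The requested entry is 70.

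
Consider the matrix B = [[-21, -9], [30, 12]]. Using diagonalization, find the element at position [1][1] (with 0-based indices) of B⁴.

-5994

Characteristic polynomial: r^2 + 9r + 18 = (r + 3)(r + 6), so the eigenvalues are -6, -3.
r=-3: eigenvector (1, -2).
r=-6: eigenvector (3, -5).
P = [[1, 3], [-2, -5]], D = diag(-3, -6), P⁻¹ = [[-5, -3], [2, 1]].
B⁴ = P·diag(81, 1296)·P⁻¹ = [[7371, 3645], [-12150, -5994]].
The requested entry is -5994.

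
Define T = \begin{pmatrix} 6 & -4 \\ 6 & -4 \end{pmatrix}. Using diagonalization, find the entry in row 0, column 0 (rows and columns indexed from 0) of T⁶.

Characteristic polynomial: μ^2 - 2μ = μ(μ - 2), so the eigenvalues are 0, 2.
μ=2: eigenvector (1, 1).
μ=0: eigenvector (2, 3).
P = [[1, 2], [1, 3]], D = diag(2, 0), P⁻¹ = [[3, -2], [-1, 1]].
T⁶ = P·diag(64, 0)·P⁻¹ = [[192, -128], [192, -128]].
The requested entry is 192.

192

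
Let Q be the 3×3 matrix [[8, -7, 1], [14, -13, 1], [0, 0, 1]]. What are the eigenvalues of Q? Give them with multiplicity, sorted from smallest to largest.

Characteristic polynomial: p(s) = s^3 + 4s^2 - 11s + 6 = (s - 1)^2(s + 6).
Roots (with multiplicity): -6, 1, 1.

-6, 1, 1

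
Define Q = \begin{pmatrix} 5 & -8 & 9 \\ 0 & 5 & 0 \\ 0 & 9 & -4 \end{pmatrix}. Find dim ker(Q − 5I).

1

Q − 5I = [[0, -8, 9], [0, 0, 0], [0, 9, -9]].
This matrix has rank 2, so its null space has dimension 3 − 2 = 1.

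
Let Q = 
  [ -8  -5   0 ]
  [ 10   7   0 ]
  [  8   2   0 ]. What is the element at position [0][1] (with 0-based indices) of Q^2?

5

Characteristic polynomial: r^3 + r^2 - 6r = r(r - 2)(r + 3), so the eigenvalues are -3, 0, 2.
r=-3: eigenvector (-1, 1, 2).
r=2: eigenvector (-1, 2, -2).
r=0: eigenvector (0, 0, 1).
P = [[-1, -1, 0], [1, 2, 0], [2, -2, 1]], D = diag(-3, 2, 0), P⁻¹ = [[-2, -1, 0], [1, 1, 0], [6, 4, 1]].
Q² = P·diag(9, 4, 0)·P⁻¹ = [[14, 5, 0], [-10, -1, 0], [-44, -26, 0]].
The requested entry is 5.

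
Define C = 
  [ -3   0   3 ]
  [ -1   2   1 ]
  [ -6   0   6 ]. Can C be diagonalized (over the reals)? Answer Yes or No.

Characteristic polynomial: p(s) = s^3 - 5s^2 + 6s = s(s - 3)(s - 2).
All 3 eigenvalues are distinct, so C is diagonalizable.

Yes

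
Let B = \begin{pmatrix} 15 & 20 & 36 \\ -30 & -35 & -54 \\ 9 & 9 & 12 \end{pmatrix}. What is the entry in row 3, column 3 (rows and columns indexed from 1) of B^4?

Characteristic polynomial: t^3 + 8t^2 - 3t - 90 = (t - 3)(t + 5)(t + 6), so the eigenvalues are -6, -5, 3.
t=-5: eigenvector (1, -1, 0).
t=3: eigenvector (2, -3, 1).
t=-6: eigenvector (4, -6, 1).
P = [[1, 2, 4], [-1, -3, -6], [0, 1, 1]], D = diag(-5, 3, -6), P⁻¹ = [[3, 2, 0], [1, 1, 2], [-1, -1, -1]].
B⁴ = P·diag(625, 81, 1296)·P⁻¹ = [[-3147, -3772, -4860], [5658, 6283, 7290], [-1215, -1215, -1134]].
The requested entry is -1134.

-1134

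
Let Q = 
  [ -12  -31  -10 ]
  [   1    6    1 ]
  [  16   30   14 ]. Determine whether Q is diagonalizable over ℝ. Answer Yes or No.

No

Characteristic polynomial: p(μ) = μ^3 - 8μ^2 + 5μ + 50 = (μ - 5)^2(μ + 2).
μ = 5 has algebraic multiplicity 2; rank(Q − 5I) = 2, so geometric multiplicity = 1.
Geometric multiplicity < algebraic multiplicity, so Q is not diagonalizable.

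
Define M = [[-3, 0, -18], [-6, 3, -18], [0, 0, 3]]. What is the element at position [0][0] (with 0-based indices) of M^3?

-27

Characteristic polynomial: λ^3 - 3λ^2 - 9λ + 27 = (λ - 3)^2(λ + 3), so the eigenvalues are -3, 3, 3.
λ=3: eigenvector (-3, -1, 1).
λ=3: eigenvector (0, 1, 0).
λ=-3: eigenvector (1, 1, 0).
P = [[-3, 0, 1], [-1, 1, 1], [1, 0, 0]], D = diag(3, 3, -3), P⁻¹ = [[0, 0, 1], [-1, 1, -2], [1, 0, 3]].
M³ = P·diag(27, 27, -27)·P⁻¹ = [[-27, 0, -162], [-54, 27, -162], [0, 0, 27]].
The requested entry is -27.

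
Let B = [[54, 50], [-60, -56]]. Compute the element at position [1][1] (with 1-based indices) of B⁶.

-208704

Characteristic polynomial: s^2 + 2s - 24 = (s - 4)(s + 6), so the eigenvalues are -6, 4.
s=4: eigenvector (-1, 1).
s=-6: eigenvector (-5, 6).
P = [[-1, -5], [1, 6]], D = diag(4, -6), P⁻¹ = [[-6, -5], [1, 1]].
B⁶ = P·diag(4096, 46656)·P⁻¹ = [[-208704, -212800], [255360, 259456]].
The requested entry is -208704.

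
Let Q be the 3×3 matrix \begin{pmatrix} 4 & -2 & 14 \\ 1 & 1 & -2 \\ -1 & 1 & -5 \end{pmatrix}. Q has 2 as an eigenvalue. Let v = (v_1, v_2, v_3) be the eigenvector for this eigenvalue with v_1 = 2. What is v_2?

Q − 2I = [[2, -2, 14], [1, -1, -2], [-1, 1, -7]].
Solving (Q − 2I)v = 0 gives the eigenspace spanned by (2, 2, 0).
With v_1 = 2, v = (2, 2, 0), so v_2 = 2.

2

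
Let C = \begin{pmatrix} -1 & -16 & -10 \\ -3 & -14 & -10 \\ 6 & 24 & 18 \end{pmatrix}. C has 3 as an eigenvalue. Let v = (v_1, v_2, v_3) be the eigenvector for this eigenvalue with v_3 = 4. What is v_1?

-2

C − 3I = [[-4, -16, -10], [-3, -17, -10], [6, 24, 15]].
Solving (C − 3I)v = 0 gives the eigenspace spanned by (-2, -2, 4).
With v_3 = 4, v = (-2, -2, 4), so v_1 = -2.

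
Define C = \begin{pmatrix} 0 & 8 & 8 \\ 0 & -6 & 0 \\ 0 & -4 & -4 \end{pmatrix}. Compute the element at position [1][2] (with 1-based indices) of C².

Characteristic polynomial: r^3 + 10r^2 + 24r = r(r + 4)(r + 6), so the eigenvalues are -6, -4, 0.
r=0: eigenvector (1, 0, 0).
r=-6: eigenvector (-4, 1, 2).
r=-4: eigenvector (-2, 0, 1).
P = [[1, -4, -2], [0, 1, 0], [0, 2, 1]], D = diag(0, -6, -4), P⁻¹ = [[1, 0, 2], [0, 1, 0], [0, -2, 1]].
C² = P·diag(0, 36, 16)·P⁻¹ = [[0, -80, -32], [0, 36, 0], [0, 40, 16]].
The requested entry is -80.

-80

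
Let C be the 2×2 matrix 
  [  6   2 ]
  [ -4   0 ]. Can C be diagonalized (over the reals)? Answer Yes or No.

Characteristic polynomial: p(λ) = λ^2 - 6λ + 8 = (λ - 4)(λ - 2).
All 2 eigenvalues are distinct, so C is diagonalizable.

Yes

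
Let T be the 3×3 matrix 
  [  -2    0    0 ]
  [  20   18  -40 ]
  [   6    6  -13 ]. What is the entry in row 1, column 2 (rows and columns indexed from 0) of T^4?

Characteristic polynomial: λ^3 - 3λ^2 - 4λ + 12 = (λ - 3)(λ - 2)(λ + 2), so the eigenvalues are -2, 2, 3.
λ=-2: eigenvector (1, -1, 0).
λ=3: eigenvector (0, -8, -3).
λ=2: eigenvector (0, 5, 2).
P = [[1, 0, 0], [-1, -8, 5], [0, -3, 2]], D = diag(-2, 3, 2), P⁻¹ = [[1, 0, 0], [-2, -2, 5], [-3, -3, 8]].
T⁴ = P·diag(16, 81, 16)·P⁻¹ = [[16, 0, 0], [1040, 1056, -2600], [390, 390, -959]].
The requested entry is -2600.

-2600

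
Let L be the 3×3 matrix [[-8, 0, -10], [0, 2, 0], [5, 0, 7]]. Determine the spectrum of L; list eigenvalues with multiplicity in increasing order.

Characteristic polynomial: p(μ) = μ^3 - μ^2 - 8μ + 12 = (μ - 2)^2(μ + 3).
Roots (with multiplicity): -3, 2, 2.

-3, 2, 2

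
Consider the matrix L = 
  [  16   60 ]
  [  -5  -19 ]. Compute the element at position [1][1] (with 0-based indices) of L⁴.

Characteristic polynomial: μ^2 + 3μ - 4 = (μ - 1)(μ + 4), so the eigenvalues are -4, 1.
μ=1: eigenvector (4, -1).
μ=-4: eigenvector (-3, 1).
P = [[4, -3], [-1, 1]], D = diag(1, -4), P⁻¹ = [[1, 3], [1, 4]].
L⁴ = P·diag(1, 256)·P⁻¹ = [[-764, -3060], [255, 1021]].
The requested entry is 1021.

1021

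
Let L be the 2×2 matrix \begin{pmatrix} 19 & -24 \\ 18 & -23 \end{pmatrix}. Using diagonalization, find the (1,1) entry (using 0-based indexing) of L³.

-503

Characteristic polynomial: λ^2 + 4λ - 5 = (λ - 1)(λ + 5), so the eigenvalues are -5, 1.
λ=1: eigenvector (4, 3).
λ=-5: eigenvector (1, 1).
P = [[4, 1], [3, 1]], D = diag(1, -5), P⁻¹ = [[1, -1], [-3, 4]].
L³ = P·diag(1, -125)·P⁻¹ = [[379, -504], [378, -503]].
The requested entry is -503.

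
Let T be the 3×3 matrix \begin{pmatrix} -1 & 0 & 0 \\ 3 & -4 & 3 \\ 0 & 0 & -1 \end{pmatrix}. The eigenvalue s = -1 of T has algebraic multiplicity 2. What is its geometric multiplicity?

T + 1I = [[0, 0, 0], [3, -3, 3], [0, 0, 0]].
This matrix has rank 1, so its null space has dimension 3 − 1 = 2.

2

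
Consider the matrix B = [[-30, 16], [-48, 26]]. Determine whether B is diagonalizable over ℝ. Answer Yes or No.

Characteristic polynomial: p(t) = t^2 + 4t - 12 = (t - 2)(t + 6).
All 2 eigenvalues are distinct, so B is diagonalizable.

Yes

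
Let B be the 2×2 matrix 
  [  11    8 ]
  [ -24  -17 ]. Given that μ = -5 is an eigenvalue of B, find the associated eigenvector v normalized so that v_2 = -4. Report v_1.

2

B + 5I = [[16, 8], [-24, -12]].
Solving (B + 5I)v = 0 gives the eigenspace spanned by (2, -4).
With v_2 = -4, v = (2, -4), so v_1 = 2.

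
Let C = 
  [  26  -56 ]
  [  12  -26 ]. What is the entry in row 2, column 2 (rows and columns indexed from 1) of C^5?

Characteristic polynomial: μ^2 - 4 = (μ - 2)(μ + 2), so the eigenvalues are -2, 2.
μ=-2: eigenvector (2, 1).
μ=2: eigenvector (7, 3).
P = [[2, 7], [1, 3]], D = diag(-2, 2), P⁻¹ = [[-3, 7], [1, -2]].
C⁵ = P·diag(-32, 32)·P⁻¹ = [[416, -896], [192, -416]].
The requested entry is -416.

-416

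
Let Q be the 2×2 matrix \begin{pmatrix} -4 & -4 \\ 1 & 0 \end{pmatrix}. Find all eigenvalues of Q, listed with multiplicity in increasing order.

Characteristic polynomial: p(s) = s^2 + 4s + 4 = (s + 2)^2.
Roots (with multiplicity): -2, -2.

-2, -2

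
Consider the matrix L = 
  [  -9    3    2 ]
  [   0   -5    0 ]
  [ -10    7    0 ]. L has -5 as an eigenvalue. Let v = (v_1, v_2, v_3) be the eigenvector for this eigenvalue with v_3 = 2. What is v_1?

L + 5I = [[-4, 3, 2], [0, 0, 0], [-10, 7, 5]].
Solving (L + 5I)v = 0 gives the eigenspace spanned by (1, 0, 2).
With v_3 = 2, v = (1, 0, 2), so v_1 = 1.

1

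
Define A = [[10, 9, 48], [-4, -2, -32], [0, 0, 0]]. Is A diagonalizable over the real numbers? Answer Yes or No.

No

Characteristic polynomial: p(s) = s^3 - 8s^2 + 16s = s(s - 4)^2.
s = 4 has algebraic multiplicity 2; rank(A − 4I) = 2, so geometric multiplicity = 1.
Geometric multiplicity < algebraic multiplicity, so A is not diagonalizable.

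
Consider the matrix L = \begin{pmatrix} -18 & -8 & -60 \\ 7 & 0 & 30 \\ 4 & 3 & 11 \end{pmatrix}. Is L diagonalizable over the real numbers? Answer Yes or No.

Characteristic polynomial: p(r) = r^3 + 7r^2 + 8r - 16 = (r - 1)(r + 4)^2.
r = -4 has algebraic multiplicity 2; rank(L + 4I) = 2, so geometric multiplicity = 1.
Geometric multiplicity < algebraic multiplicity, so L is not diagonalizable.

No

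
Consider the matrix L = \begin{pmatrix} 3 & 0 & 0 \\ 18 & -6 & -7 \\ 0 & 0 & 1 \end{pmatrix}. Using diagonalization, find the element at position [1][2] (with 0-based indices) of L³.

-217

Characteristic polynomial: t^3 + 2t^2 - 21t + 18 = (t - 3)(t - 1)(t + 6), so the eigenvalues are -6, 1, 3.
t=3: eigenvector (1, 2, 0).
t=1: eigenvector (0, -1, 1).
t=-6: eigenvector (0, 1, 0).
P = [[1, 0, 0], [2, -1, 1], [0, 1, 0]], D = diag(3, 1, -6), P⁻¹ = [[1, 0, 0], [0, 0, 1], [-2, 1, 1]].
L³ = P·diag(27, 1, -216)·P⁻¹ = [[27, 0, 0], [486, -216, -217], [0, 0, 1]].
The requested entry is -217.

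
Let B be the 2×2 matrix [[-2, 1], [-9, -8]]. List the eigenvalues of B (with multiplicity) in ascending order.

Characteristic polynomial: p(s) = s^2 + 10s + 25 = (s + 5)^2.
Roots (with multiplicity): -5, -5.

-5, -5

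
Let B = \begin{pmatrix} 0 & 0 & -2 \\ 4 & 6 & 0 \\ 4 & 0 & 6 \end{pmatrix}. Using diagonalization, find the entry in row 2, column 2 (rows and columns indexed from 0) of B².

Characteristic polynomial: λ^3 - 12λ^2 + 44λ - 48 = (λ - 6)(λ - 4)(λ - 2), so the eigenvalues are 2, 4, 6.
λ=4: eigenvector (1, -2, -2).
λ=2: eigenvector (1, -1, -1).
λ=6: eigenvector (0, 1, 0).
P = [[1, 1, 0], [-2, -1, 1], [-2, -1, 0]], D = diag(4, 2, 6), P⁻¹ = [[-1, 0, -1], [2, 0, 1], [0, 1, -1]].
B² = P·diag(16, 4, 36)·P⁻¹ = [[-8, 0, -12], [24, 36, -8], [24, 0, 28]].
The requested entry is 28.

28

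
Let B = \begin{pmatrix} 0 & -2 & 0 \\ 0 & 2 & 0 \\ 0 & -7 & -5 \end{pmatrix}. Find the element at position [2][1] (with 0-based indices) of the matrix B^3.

Characteristic polynomial: s^3 + 3s^2 - 10s = s(s - 2)(s + 5), so the eigenvalues are -5, 0, 2.
s=0: eigenvector (1, 0, 0).
s=-5: eigenvector (0, 0, 1).
s=2: eigenvector (-1, 1, -1).
P = [[1, 0, -1], [0, 0, 1], [0, 1, -1]], D = diag(0, -5, 2), P⁻¹ = [[1, 1, 0], [0, 1, 1], [0, 1, 0]].
B³ = P·diag(0, -125, 8)·P⁻¹ = [[0, -8, 0], [0, 8, 0], [0, -133, -125]].
The requested entry is -133.

-133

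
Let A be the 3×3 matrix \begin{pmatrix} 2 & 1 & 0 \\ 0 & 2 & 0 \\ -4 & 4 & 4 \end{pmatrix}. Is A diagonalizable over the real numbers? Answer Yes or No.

Characteristic polynomial: p(λ) = λ^3 - 8λ^2 + 20λ - 16 = (λ - 4)(λ - 2)^2.
λ = 2 has algebraic multiplicity 2; rank(A − 2I) = 2, so geometric multiplicity = 1.
Geometric multiplicity < algebraic multiplicity, so A is not diagonalizable.

No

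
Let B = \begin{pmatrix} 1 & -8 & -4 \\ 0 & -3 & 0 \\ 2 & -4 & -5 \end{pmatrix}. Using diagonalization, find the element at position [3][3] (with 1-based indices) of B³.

-53

Characteristic polynomial: μ^3 + 7μ^2 + 15μ + 9 = (μ + 1)(μ + 3)^2, so the eigenvalues are -3, -3, -1.
μ=-1: eigenvector (2, 0, 1).
μ=-3: eigenvector (4, 1, 2).
μ=-3: eigenvector (1, 0, 1).
P = [[2, 4, 1], [0, 1, 0], [1, 2, 1]], D = diag(-1, -3, -3), P⁻¹ = [[1, -2, -1], [0, 1, 0], [-1, 0, 2]].
B³ = P·diag(-1, -27, -27)·P⁻¹ = [[25, -104, -52], [0, -27, 0], [26, -52, -53]].
The requested entry is -53.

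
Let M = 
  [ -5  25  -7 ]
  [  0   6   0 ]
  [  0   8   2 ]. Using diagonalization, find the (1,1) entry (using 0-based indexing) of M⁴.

Characteristic polynomial: μ^3 - 3μ^2 - 28μ + 60 = (μ - 6)(μ - 2)(μ + 5), so the eigenvalues are -5, 2, 6.
μ=-5: eigenvector (1, 0, 0).
μ=6: eigenvector (1, 1, 2).
μ=2: eigenvector (-1, 0, 1).
P = [[1, 1, -1], [0, 1, 0], [0, 2, 1]], D = diag(-5, 6, 2), P⁻¹ = [[1, -3, 1], [0, 1, 0], [0, -2, 1]].
M⁴ = P·diag(625, 1296, 16)·P⁻¹ = [[625, -547, 609], [0, 1296, 0], [0, 2560, 16]].
The requested entry is 1296.

1296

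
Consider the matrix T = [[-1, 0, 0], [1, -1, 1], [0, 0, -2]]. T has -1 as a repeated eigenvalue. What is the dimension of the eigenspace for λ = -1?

1

T + 1I = [[0, 0, 0], [1, 0, 1], [0, 0, -1]].
This matrix has rank 2, so its null space has dimension 3 − 2 = 1.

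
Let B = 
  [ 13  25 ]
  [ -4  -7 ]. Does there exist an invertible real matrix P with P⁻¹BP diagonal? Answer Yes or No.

Characteristic polynomial: p(μ) = μ^2 - 6μ + 9 = (μ - 3)^2.
μ = 3 has algebraic multiplicity 2; rank(B − 3I) = 1, so geometric multiplicity = 1.
Geometric multiplicity < algebraic multiplicity, so B is not diagonalizable.

No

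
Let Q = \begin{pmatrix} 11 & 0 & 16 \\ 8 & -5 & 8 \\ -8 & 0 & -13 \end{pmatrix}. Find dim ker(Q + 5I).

2

Q + 5I = [[16, 0, 16], [8, 0, 8], [-8, 0, -8]].
This matrix has rank 1, so its null space has dimension 3 − 1 = 2.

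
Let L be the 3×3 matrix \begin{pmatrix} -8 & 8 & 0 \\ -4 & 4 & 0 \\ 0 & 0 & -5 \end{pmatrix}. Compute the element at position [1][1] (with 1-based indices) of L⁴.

Characteristic polynomial: s^3 + 9s^2 + 20s = s(s + 4)(s + 5), so the eigenvalues are -5, -4, 0.
s=-4: eigenvector (2, 1, 0).
s=0: eigenvector (1, 1, 0).
s=-5: eigenvector (0, 0, 1).
P = [[2, 1, 0], [1, 1, 0], [0, 0, 1]], D = diag(-4, 0, -5), P⁻¹ = [[1, -1, 0], [-1, 2, 0], [0, 0, 1]].
L⁴ = P·diag(256, 0, 625)·P⁻¹ = [[512, -512, 0], [256, -256, 0], [0, 0, 625]].
The requested entry is 512.

512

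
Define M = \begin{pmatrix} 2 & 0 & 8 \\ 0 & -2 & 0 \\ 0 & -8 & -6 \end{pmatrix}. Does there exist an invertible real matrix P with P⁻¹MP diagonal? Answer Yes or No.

Yes

Characteristic polynomial: p(s) = s^3 + 6s^2 - 4s - 24 = (s - 2)(s + 2)(s + 6).
All 3 eigenvalues are distinct, so M is diagonalizable.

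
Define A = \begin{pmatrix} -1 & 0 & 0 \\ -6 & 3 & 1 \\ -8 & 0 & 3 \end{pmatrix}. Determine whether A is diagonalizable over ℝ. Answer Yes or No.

Characteristic polynomial: p(μ) = μ^3 - 5μ^2 + 3μ + 9 = (μ - 3)^2(μ + 1).
μ = 3 has algebraic multiplicity 2; rank(A − 3I) = 2, so geometric multiplicity = 1.
Geometric multiplicity < algebraic multiplicity, so A is not diagonalizable.

No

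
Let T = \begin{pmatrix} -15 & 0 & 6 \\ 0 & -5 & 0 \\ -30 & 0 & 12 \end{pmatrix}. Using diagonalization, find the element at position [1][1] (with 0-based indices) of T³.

-125

Characteristic polynomial: λ^3 + 8λ^2 + 15λ = λ(λ + 3)(λ + 5), so the eigenvalues are -5, -3, 0.
λ=-3: eigenvector (1, 0, 2).
λ=-5: eigenvector (0, 1, 0).
λ=0: eigenvector (2, 0, 5).
P = [[1, 0, 2], [0, 1, 0], [2, 0, 5]], D = diag(-3, -5, 0), P⁻¹ = [[5, 0, -2], [0, 1, 0], [-2, 0, 1]].
T³ = P·diag(-27, -125, 0)·P⁻¹ = [[-135, 0, 54], [0, -125, 0], [-270, 0, 108]].
The requested entry is -125.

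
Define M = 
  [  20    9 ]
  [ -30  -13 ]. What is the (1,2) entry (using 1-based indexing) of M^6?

Characteristic polynomial: r^2 - 7r + 10 = (r - 5)(r - 2), so the eigenvalues are 2, 5.
r=5: eigenvector (3, -5).
r=2: eigenvector (1, -2).
P = [[3, 1], [-5, -2]], D = diag(5, 2), P⁻¹ = [[2, 1], [-5, -3]].
M⁶ = P·diag(15625, 64)·P⁻¹ = [[93430, 46683], [-155610, -77741]].
The requested entry is 46683.

46683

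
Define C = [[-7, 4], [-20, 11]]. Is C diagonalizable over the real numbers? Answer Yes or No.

Characteristic polynomial: p(μ) = μ^2 - 4μ + 3 = (μ - 3)(μ - 1).
All 2 eigenvalues are distinct, so C is diagonalizable.

Yes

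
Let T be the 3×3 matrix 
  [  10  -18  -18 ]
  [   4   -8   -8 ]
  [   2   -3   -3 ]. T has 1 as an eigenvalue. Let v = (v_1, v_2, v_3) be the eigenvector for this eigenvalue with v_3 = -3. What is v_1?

-6

T − 1I = [[9, -18, -18], [4, -9, -8], [2, -3, -4]].
Solving (T − 1I)v = 0 gives the eigenspace spanned by (-6, 0, -3).
With v_3 = -3, v = (-6, 0, -3), so v_1 = -6.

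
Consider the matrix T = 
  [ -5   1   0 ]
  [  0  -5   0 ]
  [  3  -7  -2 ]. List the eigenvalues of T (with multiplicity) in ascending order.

Characteristic polynomial: p(r) = r^3 + 12r^2 + 45r + 50 = (r + 2)(r + 5)^2.
Roots (with multiplicity): -5, -5, -2.

-5, -5, -2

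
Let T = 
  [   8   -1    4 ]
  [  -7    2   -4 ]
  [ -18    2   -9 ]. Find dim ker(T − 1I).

1

T − 1I = [[7, -1, 4], [-7, 1, -4], [-18, 2, -10]].
This matrix has rank 2, so its null space has dimension 3 − 2 = 1.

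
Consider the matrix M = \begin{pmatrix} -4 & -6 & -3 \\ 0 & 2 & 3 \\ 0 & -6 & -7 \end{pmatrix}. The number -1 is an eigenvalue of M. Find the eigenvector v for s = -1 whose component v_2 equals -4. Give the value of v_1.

M + 1I = [[-3, -6, -3], [0, 3, 3], [0, -6, -6]].
Solving (M + 1I)v = 0 gives the eigenspace spanned by (4, -4, 4).
With v_2 = -4, v = (4, -4, 4), so v_1 = 4.

4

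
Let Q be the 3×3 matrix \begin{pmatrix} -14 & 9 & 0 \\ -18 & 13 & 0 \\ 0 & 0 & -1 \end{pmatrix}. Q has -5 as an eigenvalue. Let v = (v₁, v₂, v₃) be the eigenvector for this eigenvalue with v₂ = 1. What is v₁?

Q + 5I = [[-9, 9, 0], [-18, 18, 0], [0, 0, 4]].
Solving (Q + 5I)v = 0 gives the eigenspace spanned by (1, 1, 0).
With v₂ = 1, v = (1, 1, 0), so v₁ = 1.

1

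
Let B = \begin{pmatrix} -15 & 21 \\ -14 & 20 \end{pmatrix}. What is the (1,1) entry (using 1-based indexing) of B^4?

Characteristic polynomial: s^2 - 5s - 6 = (s - 6)(s + 1), so the eigenvalues are -1, 6.
s=6: eigenvector (1, 1).
s=-1: eigenvector (-3, -2).
P = [[1, -3], [1, -2]], D = diag(6, -1), P⁻¹ = [[-2, 3], [-1, 1]].
B⁴ = P·diag(1296, 1)·P⁻¹ = [[-2589, 3885], [-2590, 3886]].
The requested entry is -2589.

-2589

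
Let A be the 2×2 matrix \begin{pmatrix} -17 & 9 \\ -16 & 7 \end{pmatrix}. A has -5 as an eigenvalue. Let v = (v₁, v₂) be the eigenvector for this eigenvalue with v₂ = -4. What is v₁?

-3

A + 5I = [[-12, 9], [-16, 12]].
Solving (A + 5I)v = 0 gives the eigenspace spanned by (-3, -4).
With v₂ = -4, v = (-3, -4), so v₁ = -3.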